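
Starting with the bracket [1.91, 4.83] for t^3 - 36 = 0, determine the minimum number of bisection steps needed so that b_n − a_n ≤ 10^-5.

19

Initial width b − a = 4.83 − 1.91 = 2.920000.
After n steps the width is (b−a)/2^n; need (b−a)/2^n ≤ 10^-5.
So n ≥ log₂(2.920000/10^-5) = log₂(292000.0000) ≈ 18.1556.
Hence n = 19.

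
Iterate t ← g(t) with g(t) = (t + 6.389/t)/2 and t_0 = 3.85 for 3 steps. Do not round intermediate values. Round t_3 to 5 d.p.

2.52766

t_1 = g(3.850000) = 2.754740
t_2 = g(2.754740) = 2.537008
t_3 = g(2.537008) = 2.527664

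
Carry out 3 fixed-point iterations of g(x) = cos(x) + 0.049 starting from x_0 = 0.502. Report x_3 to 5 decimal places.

x_1 = g(0.502000) = 0.925622
x_2 = g(0.925622) = 0.650338
x_3 = g(0.650338) = 0.844879

0.84488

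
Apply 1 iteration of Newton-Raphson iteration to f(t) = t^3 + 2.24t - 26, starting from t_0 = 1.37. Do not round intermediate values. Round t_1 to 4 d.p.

Newton update: t ← t − f(t)/f'(t).
f'(t) = 3t^2 + 2.24
t_0 = 1.370000: f = -20.359847, f' = 7.870700 → t_1 = 1.370000 - (-20.359847)/(7.870700) = 3.956790

3.9568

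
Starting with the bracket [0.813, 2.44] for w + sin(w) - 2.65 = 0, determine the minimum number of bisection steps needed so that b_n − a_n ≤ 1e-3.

11

Initial width b − a = 2.44 − 0.813 = 1.627000.
After n steps the width is (b−a)/2^n; need (b−a)/2^n ≤ 1e-3.
So n ≥ log₂(1.627000/1e-3) = log₂(1627.0000) ≈ 10.6680.
Hence n = 11.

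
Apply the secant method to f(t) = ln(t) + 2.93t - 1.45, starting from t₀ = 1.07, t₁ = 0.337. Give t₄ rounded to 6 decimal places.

0.644663

Secant update: t_(k+1) = t_k − f(t_k)·(t_k − t_(k-1))/(f(t_k) − f(t_(k-1))).
f(t_0) = 1.752759, f(t_1) = -1.550262
t_2 = 0.337000 - (-1.550262)·(0.337000 - 1.070000)/(-1.550262 - (1.752759)) = 0.681031; f(t_2) = 0.161274
t_3 = 0.681031 - (0.161274)·(0.681031 - 0.337000)/(0.161274 - (-1.550262)) = 0.648614; f(t_3) = 0.017521
t_4 = 0.648614 - (0.017521)·(0.648614 - 0.681031)/(0.017521 - (0.161274)) = 0.644663; f(t_4) = -0.000166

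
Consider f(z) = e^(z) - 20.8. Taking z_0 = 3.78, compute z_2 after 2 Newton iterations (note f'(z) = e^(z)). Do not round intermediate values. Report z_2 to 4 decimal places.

3.0574

z_0 = 3.780000: f = 23.016042, f' = 43.816042 → z_1 = 3.780000 - (23.016042)/(43.816042) = 3.254712
z_1 = 3.254712: f = 5.112150, f' = 25.912150 → z_2 = 3.254712 - (5.112150)/(25.912150) = 3.057424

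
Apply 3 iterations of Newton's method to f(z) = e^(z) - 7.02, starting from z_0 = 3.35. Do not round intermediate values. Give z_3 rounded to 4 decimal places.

1.9626

f'(z) = e^(z)
z_0 = 3.350000: f = 21.482734, f' = 28.502734 → z_1 = 3.350000 - (21.482734)/(28.502734) = 2.596292
z_1 = 2.596292: f = 6.393909, f' = 13.413909 → z_2 = 2.596292 - (6.393909)/(13.413909) = 2.119630
z_2 = 2.119630: f = 1.308052, f' = 8.328052 → z_3 = 2.119630 - (1.308052)/(8.328052) = 1.962564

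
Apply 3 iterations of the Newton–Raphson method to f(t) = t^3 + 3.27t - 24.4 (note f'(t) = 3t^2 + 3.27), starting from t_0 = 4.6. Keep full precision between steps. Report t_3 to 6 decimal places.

2.533758

t_0 = 4.600000: f = 87.978000, f' = 66.750000 → t_1 = 4.600000 - (87.978000)/(66.750000) = 3.281978
t_1 = 3.281978: f = 21.683482, f' = 35.584129 → t_2 = 3.281978 - (21.683482)/(35.584129) = 2.672619
t_2 = 2.672619: f = 3.429701, f' = 24.698682 → t_3 = 2.672619 - (3.429701)/(24.698682) = 2.533758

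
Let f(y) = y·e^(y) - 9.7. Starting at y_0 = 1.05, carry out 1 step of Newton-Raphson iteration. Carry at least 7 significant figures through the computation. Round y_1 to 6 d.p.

2.193608

f'(y) = (y + 1)·e^(y)
y_0 = 1.050000: f = -6.699466, f' = 5.858185 → y_1 = 1.050000 - (-6.699466)/(5.858185) = 2.193608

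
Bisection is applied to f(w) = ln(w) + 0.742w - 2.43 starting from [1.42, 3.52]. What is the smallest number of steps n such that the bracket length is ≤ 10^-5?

18

Initial width b − a = 3.52 − 1.42 = 2.100000.
After n steps the width is (b−a)/2^n; need (b−a)/2^n ≤ 10^-5.
So n ≥ log₂(2.100000/10^-5) = log₂(210000.0000) ≈ 17.6800.
Hence n = 18.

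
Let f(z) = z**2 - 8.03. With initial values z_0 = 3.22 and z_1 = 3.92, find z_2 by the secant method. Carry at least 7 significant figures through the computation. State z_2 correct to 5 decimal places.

Secant update: z_(k+1) = z_k − f(z_k)·(z_k − z_(k-1))/(f(z_k) − f(z_(k-1))).
f(z_0) = 2.338400, f(z_1) = 7.336400
z_2 = 3.920000 - (7.336400)·(3.920000 - 3.220000)/(7.336400 - (2.338400)) = 2.892493; f(z_2) = 0.336516

2.89249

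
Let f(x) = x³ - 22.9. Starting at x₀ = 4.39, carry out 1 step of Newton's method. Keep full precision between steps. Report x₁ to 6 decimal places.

3.322749

f'(x) = 3x²
x_0 = 4.390000: f = 61.704519, f' = 57.816300 → x_1 = 4.390000 - (61.704519)/(57.816300) = 3.322749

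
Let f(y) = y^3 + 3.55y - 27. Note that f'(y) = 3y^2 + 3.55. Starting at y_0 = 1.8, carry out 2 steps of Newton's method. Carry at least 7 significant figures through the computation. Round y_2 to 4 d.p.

2.6353

y_0 = 1.800000: f = -14.778000, f' = 13.270000 → y_1 = 1.800000 - (-14.778000)/(13.270000) = 2.913640
y_1 = 2.913640: f = 8.078174, f' = 29.017890 → y_2 = 2.913640 - (8.078174)/(29.017890) = 2.635254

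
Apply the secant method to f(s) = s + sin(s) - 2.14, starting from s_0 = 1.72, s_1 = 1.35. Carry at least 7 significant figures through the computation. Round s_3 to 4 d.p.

f(s_0) = 0.568890, f(s_1) = 0.185723
s_2 = 1.350000 - (0.185723)·(1.350000 - 1.720000)/(0.185723 - (0.568890)) = 1.170658; f(s_2) = -0.048334
s_3 = 1.170658 - (-0.048334)·(1.170658 - 1.350000)/(-0.048334 - (0.185723)) = 1.207694; f(s_3) = 0.002493

1.2077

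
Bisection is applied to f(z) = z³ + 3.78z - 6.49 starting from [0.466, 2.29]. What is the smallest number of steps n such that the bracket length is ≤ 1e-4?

Initial width b − a = 2.29 − 0.466 = 1.824000.
After n steps the width is (b−a)/2^n; need (b−a)/2^n ≤ 1e-4.
So n ≥ log₂(1.824000/1e-4) = log₂(18240.0000) ≈ 14.1548.
Hence n = 15.

15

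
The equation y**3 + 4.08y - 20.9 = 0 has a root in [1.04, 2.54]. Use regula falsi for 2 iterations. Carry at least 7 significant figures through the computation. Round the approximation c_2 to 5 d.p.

2.25429

f(1.040000) = -15.531936, f(2.540000) = 5.850264
step 1: c = 2.129593, f(c) = -2.553195 < 0 → new bracket [2.129593, 2.540000]
step 2: c = 2.254286, f(c) = -0.246673 < 0 → new bracket [2.254286, 2.540000]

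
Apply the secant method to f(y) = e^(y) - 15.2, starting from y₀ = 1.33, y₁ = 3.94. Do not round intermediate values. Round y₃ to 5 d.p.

f(y_0) = -11.418957, f(y_1) = 36.218601
y_2 = 3.940000 - (36.218601)·(3.940000 - 1.330000)/(36.218601 - (-11.418957)) = 1.955630; f(y_2) = -8.131631
y_3 = 1.955630 - (-8.131631)·(1.955630 - 3.940000)/(-8.131631 - (36.218601)) = 2.319465; f(y_3) = -5.029770

2.31946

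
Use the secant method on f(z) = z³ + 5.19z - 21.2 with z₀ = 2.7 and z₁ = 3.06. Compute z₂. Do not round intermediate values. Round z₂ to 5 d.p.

Secant update: z_(k+1) = z_k − f(z_k)·(z_k − z_(k-1))/(f(z_k) − f(z_(k-1))).
f(z_0) = 12.496000, f(z_1) = 23.334016
z_2 = 3.060000 - (23.334016)·(3.060000 - 2.700000)/(23.334016 - (12.496000)) = 2.284928; f(z_2) = 2.588142

2.28493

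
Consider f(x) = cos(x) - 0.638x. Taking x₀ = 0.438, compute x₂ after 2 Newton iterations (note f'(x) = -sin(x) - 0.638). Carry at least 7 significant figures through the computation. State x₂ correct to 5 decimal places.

Newton update: x ← x − f(x)/f'(x).
x_0 = 0.438000: f = 0.626158, f' = -1.062129 → x_1 = 0.438000 - (0.626158)/(-1.062129) = 1.027531
x_1 = 1.027531: f = -0.138630, f' = -1.494025 → x_2 = 1.027531 - (-0.138630)/(-1.494025) = 0.934741

0.93474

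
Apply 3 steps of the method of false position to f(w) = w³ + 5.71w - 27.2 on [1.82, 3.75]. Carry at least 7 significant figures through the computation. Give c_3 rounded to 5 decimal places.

f(1.820000) = -10.779232, f(3.750000) = 46.946875
step 1: c = 2.180390, f(c) = -4.384178 < 0 → new bracket [2.180390, 3.750000]
step 2: c = 2.314450, f(c) = -1.586720 < 0 → new bracket [2.314450, 3.750000]
step 3: c = 2.361383, f(c) = -0.549125 < 0 → new bracket [2.361383, 3.750000]

2.36138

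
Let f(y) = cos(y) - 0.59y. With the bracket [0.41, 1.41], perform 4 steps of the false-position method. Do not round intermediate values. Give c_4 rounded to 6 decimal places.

f(0.410000) = 0.675221, f(1.410000) = -0.671796
step 1: c = 0.911271, f(c) = 0.075091 > 0 → new bracket [0.911271, 1.410000]
step 2: c = 0.961413, f(c) = 0.005128 > 0 → new bracket [0.961413, 1.410000]
step 3: c = 0.964811, f(c) = 0.000333 > 0 → new bracket [0.964811, 1.410000]
step 4: c = 0.965032, f(c) = 0.000022 > 0 → new bracket [0.965032, 1.410000]

0.965032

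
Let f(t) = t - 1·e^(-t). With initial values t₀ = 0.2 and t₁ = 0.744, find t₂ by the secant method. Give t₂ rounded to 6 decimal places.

0.579247

f(t_0) = -0.618731, f(t_1) = 0.268791
t_2 = 0.744000 - (0.268791)·(0.744000 - 0.200000)/(0.268791 - (-0.618731)) = 0.579247; f(t_2) = 0.018926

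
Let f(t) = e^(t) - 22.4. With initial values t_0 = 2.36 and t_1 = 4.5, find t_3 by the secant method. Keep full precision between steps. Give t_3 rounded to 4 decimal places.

2.8675

f(t_0) = -11.809049, f(t_1) = 67.617131
t_2 = 4.500000 - (67.617131)·(4.500000 - 2.360000)/(67.617131 - (-11.809049)) = 2.678174; f(t_2) = -7.841511
t_3 = 2.678174 - (-7.841511)·(2.678174 - 4.500000)/(-7.841511 - (67.617131)) = 2.867495; f(t_3) = -4.807112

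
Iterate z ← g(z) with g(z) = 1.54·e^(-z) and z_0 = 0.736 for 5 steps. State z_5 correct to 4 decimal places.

0.7372

z_1 = g(0.736000) = 0.737700
z_2 = g(0.737700) = 0.736447
z_3 = g(0.736447) = 0.737371
z_4 = g(0.737371) = 0.736690
z_5 = g(0.736690) = 0.737192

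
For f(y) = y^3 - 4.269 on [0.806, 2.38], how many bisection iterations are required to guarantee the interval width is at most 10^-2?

Initial width b − a = 2.38 − 0.806 = 1.574000.
After n steps the width is (b−a)/2^n; need (b−a)/2^n ≤ 10^-2.
So n ≥ log₂(1.574000/10^-2) = log₂(157.4000) ≈ 7.2983.
Hence n = 8.

8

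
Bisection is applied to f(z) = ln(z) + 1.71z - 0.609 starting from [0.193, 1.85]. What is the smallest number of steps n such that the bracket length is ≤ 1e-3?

11

Initial width b − a = 1.85 − 0.193 = 1.657000.
After n steps the width is (b−a)/2^n; need (b−a)/2^n ≤ 1e-3.
So n ≥ log₂(1.657000/1e-3) = log₂(1657.0000) ≈ 10.6944.
Hence n = 11.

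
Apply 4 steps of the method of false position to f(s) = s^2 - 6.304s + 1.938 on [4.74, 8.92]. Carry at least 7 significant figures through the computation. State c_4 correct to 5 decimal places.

5.95826

f(4.740000) = -5.475360, f(8.920000) = 25.272720
step 1: c = 5.484339, f(c) = -2.557297 < 0 → new bracket [5.484339, 8.920000]
step 2: c = 5.800042, f(c) = -0.984979 < 0 → new bracket [5.800042, 8.920000]
step 3: c = 5.917078, f(c) = -0.351450 < 0 → new bracket [5.917078, 8.920000]
step 4: c = 5.958264, f(c) = -0.121984 < 0 → new bracket [5.958264, 8.920000]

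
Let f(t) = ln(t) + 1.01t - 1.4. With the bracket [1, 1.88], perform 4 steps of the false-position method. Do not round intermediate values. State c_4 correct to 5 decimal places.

False-position update: c = (a·f(b) − b·f(a))/(f(b) − f(a)); replace the endpoint whose sign matches f(c).
f(1.000000) = -0.390000, f(1.880000) = 1.130072
step 1: c = 1.225779, f(c) = 0.041613 > 0 → new bracket [1.000000, 1.225779]
step 2: c = 1.204011, f(c) = 0.001709 > 0 → new bracket [1.000000, 1.204011]
step 3: c = 1.203121, f(c) = 0.000070 > 0 → new bracket [1.000000, 1.203121]
step 4: c = 1.203084, f(c) = 0.000003 > 0 → new bracket [1.000000, 1.203084]

1.20308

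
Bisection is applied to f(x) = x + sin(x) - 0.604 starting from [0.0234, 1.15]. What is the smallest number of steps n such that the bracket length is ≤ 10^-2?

7

Initial width b − a = 1.15 − 0.0234 = 1.126600.
After n steps the width is (b−a)/2^n; need (b−a)/2^n ≤ 10^-2.
So n ≥ log₂(1.126600/10^-2) = log₂(112.6600) ≈ 6.8158.
Hence n = 7.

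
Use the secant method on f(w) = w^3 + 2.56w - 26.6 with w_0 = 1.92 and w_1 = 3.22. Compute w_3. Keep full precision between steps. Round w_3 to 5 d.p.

2.67803

Secant update: w_(k+1) = w_k − f(w_k)·(w_k − w_(k-1))/(f(w_k) − f(w_(k-1))).
f(w_0) = -14.606912, f(w_1) = 15.029448
w_2 = 3.220000 - (15.029448)·(3.220000 - 1.920000)/(15.029448 - (-14.606912)) = 2.560733; f(w_2) = -3.252898
w_3 = 2.560733 - (-3.252898)·(2.560733 - 3.220000)/(-3.252898 - (15.029448)) = 2.678033; f(w_3) = -0.537749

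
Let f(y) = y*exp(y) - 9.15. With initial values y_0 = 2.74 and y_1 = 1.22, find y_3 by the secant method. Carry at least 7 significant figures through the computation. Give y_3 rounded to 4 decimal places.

Secant update: y_(k+1) = y_k − f(y_k)·(y_k − y_(k-1))/(f(y_k) − f(y_(k-1))).
f(y_0) = 33.284339, f(y_1) = -5.017631
y_2 = 1.220000 - (-5.017631)·(1.220000 - 2.740000)/(-5.017631 - (33.284339)) = 1.419123; f(y_2) = -3.284065
y_3 = 1.419123 - (-3.284065)·(1.419123 - 1.220000)/(-3.284065 - (-5.017631)) = 1.796341; f(y_3) = 1.677540

1.7963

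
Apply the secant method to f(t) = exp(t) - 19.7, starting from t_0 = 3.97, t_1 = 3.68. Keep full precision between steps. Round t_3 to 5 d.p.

3.05994

f(t_0) = 33.284531, f(t_1) = 19.946394
t_2 = 3.680000 - (19.946394)·(3.680000 - 3.970000)/(19.946394 - (33.284531)) = 3.246322; f(t_2) = 5.995662
t_3 = 3.246322 - (5.995662)·(3.246322 - 3.680000)/(5.995662 - (19.946394)) = 3.059939; f(t_3) = 1.626250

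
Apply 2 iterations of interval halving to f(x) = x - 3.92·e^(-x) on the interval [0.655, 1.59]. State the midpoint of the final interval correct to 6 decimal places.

1.239375

f(0.655000) = -1.381213, f(1.590000) = 0.790612 (opposite signs)
step 1: m = 1.122500, f(m) = -0.153323 < 0 → root in [1.122500, 1.590000]
step 2: m = 1.356250, f(m) = 0.346360 > 0 → root in [1.122500, 1.356250]
Midpoint of [1.122500, 1.356250] = 1.239375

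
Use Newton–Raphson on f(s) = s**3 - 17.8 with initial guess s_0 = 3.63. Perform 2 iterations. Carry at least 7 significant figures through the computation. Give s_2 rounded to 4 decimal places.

2.6337

f'(s) = 3s**2
s_0 = 3.630000: f = 30.032147, f' = 39.530700 → s_1 = 3.630000 - (30.032147)/(39.530700) = 2.870283
s_1 = 2.870283: f = 5.846895, f' = 24.715573 → s_2 = 2.870283 - (5.846895)/(24.715573) = 2.633716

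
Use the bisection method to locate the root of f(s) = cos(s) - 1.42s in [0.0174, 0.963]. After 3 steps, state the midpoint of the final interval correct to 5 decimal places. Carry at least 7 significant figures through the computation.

0.54930

f(0.017400) = 0.975141, f(0.963000) = -0.796400 (opposite signs)
step 1: m = 0.490200, f(m) = 0.186155 > 0 → root in [0.490200, 0.963000]
step 2: m = 0.726600, f(m) = -0.284335 < 0 → root in [0.490200, 0.726600]
step 3: m = 0.608400, f(m) = -0.043364 < 0 → root in [0.490200, 0.608400]
Midpoint of [0.490200, 0.608400] = 0.549300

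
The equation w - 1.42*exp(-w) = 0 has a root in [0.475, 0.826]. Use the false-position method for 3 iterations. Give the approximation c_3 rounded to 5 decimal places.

0.70304

f(0.475000) = -0.408077, f(0.826000) = 0.204328
step 1: c = 0.708889, f(c) = 0.009979 > 0 → new bracket [0.475000, 0.708889]
step 2: c = 0.703307, f(c) = 0.000483 > 0 → new bracket [0.475000, 0.703307]
step 3: c = 0.703037, f(c) = 0.000023 > 0 → new bracket [0.475000, 0.703037]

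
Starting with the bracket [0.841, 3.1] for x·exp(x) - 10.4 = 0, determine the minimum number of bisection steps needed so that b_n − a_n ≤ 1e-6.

22

Initial width b − a = 3.1 − 0.841 = 2.259000.
After n steps the width is (b−a)/2^n; need (b−a)/2^n ≤ 1e-6.
So n ≥ log₂(2.259000/1e-6) = log₂(2259000.0000) ≈ 21.1073.
Hence n = 22.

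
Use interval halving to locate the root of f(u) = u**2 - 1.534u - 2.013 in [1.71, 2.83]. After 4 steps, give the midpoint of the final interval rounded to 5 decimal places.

f(1.710000) = -1.712040, f(2.830000) = 1.654680 (opposite signs)
step 1: m = 2.270000, f(m) = -0.342280 < 0 → root in [2.270000, 2.830000]
step 2: m = 2.550000, f(m) = 0.577800 > 0 → root in [2.270000, 2.550000]
step 3: m = 2.410000, f(m) = 0.098160 > 0 → root in [2.270000, 2.410000]
step 4: m = 2.340000, f(m) = -0.126960 < 0 → root in [2.340000, 2.410000]
Midpoint of [2.340000, 2.410000] = 2.375000

2.37500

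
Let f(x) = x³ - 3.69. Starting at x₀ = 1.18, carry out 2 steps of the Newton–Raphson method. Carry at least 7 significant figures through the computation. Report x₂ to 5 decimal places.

1.55437

Newton update: x ← x − f(x)/f'(x).
f'(x) = 3x²
x_0 = 1.180000: f = -2.046968, f' = 4.177200 → x_1 = 1.180000 - (-2.046968)/(4.177200) = 1.670034
x_1 = 1.670034: f = 0.967743, f' = 8.367036 → x_2 = 1.670034 - (0.967743)/(8.367036) = 1.554372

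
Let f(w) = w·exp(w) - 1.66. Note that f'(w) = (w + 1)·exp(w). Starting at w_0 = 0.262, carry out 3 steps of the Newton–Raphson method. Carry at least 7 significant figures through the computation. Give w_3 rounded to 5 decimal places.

0.77172

Newton update: w ← w − f(w)/f'(w).
w_0 = 0.262000: f = -1.319524, f' = 1.640002 → w_1 = 0.262000 - (-1.319524)/(1.640002) = 1.066587
w_1 = 1.066587: f = 1.438909, f' = 6.004354 → w_2 = 1.066587 - (1.438909)/(6.004354) = 0.826942
w_2 = 0.826942: f = 0.230653, f' = 4.176970 → w_3 = 0.826942 - (0.230653)/(4.176970) = 0.771722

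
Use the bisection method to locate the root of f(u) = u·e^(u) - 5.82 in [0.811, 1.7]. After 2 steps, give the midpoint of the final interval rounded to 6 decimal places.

1.366625

f(0.811000) = -3.995123, f(1.700000) = 3.485711 (opposite signs)
step 1: m = 1.255500, f(m) = -1.413706 < 0 → root in [1.255500, 1.700000]
step 2: m = 1.477750, f(m) = 0.657086 > 0 → root in [1.255500, 1.477750]
Midpoint of [1.255500, 1.477750] = 1.366625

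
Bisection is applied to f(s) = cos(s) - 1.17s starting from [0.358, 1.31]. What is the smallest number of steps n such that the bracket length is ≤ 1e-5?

17

Initial width b − a = 1.31 − 0.358 = 0.952000.
After n steps the width is (b−a)/2^n; need (b−a)/2^n ≤ 1e-5.
So n ≥ log₂(0.952000/1e-5) = log₂(95200.0000) ≈ 16.5387.
Hence n = 17.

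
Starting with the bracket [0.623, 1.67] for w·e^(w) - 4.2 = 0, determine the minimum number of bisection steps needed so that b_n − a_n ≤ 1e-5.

17

Initial width b − a = 1.67 − 0.623 = 1.047000.
After n steps the width is (b−a)/2^n; need (b−a)/2^n ≤ 1e-5.
So n ≥ log₂(1.047000/1e-5) = log₂(104700.0000) ≈ 16.6759.
Hence n = 17.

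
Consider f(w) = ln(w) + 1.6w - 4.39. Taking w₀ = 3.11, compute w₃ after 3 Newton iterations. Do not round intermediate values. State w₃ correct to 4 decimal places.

f'(w) = 1/w + 1.6
w_0 = 3.110000: f = 1.720623, f' = 1.921543 → w_1 = 3.110000 - (1.720623)/(1.921543) = 2.214562
w_1 = 2.214562: f = -0.051646, f' = 2.051557 → w_2 = 2.214562 - (-0.051646)/(2.051557) = 2.239736
w_2 = 2.239736: f = -0.000064, f' = 2.046481 → w_3 = 2.239736 - (-0.000064)/(2.046481) = 2.239767

2.2398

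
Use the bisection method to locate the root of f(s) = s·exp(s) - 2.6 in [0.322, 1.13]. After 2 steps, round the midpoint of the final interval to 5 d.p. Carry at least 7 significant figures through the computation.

f(0.322000) = -2.155677, f(1.130000) = 0.898092 (opposite signs)
step 1: m = 0.726000, f(m) = -1.099505 < 0 → root in [0.726000, 1.130000]
step 2: m = 0.928000, f(m) = -0.252675 < 0 → root in [0.928000, 1.130000]
Midpoint of [0.928000, 1.130000] = 1.029000

1.02900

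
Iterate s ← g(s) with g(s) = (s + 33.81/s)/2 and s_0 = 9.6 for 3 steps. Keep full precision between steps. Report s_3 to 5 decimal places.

s_1 = g(9.600000) = 6.560937
s_2 = g(6.560937) = 5.857082
s_3 = g(5.857082) = 5.814791

5.81479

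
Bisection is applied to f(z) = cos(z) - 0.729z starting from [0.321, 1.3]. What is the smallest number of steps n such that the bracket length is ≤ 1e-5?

Initial width b − a = 1.3 − 0.321 = 0.979000.
After n steps the width is (b−a)/2^n; need (b−a)/2^n ≤ 1e-5.
So n ≥ log₂(0.979000/1e-5) = log₂(97900.0000) ≈ 16.5790.
Hence n = 17.

17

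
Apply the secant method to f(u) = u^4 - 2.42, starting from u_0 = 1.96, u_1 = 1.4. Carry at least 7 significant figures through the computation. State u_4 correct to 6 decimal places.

1.248394

f(u_0) = 12.337891, f(u_1) = 1.421600
u_2 = 1.400000 - (1.421600)·(1.400000 - 1.960000)/(1.421600 - (12.337891)) = 1.327073; f(u_2) = 0.681550
u_3 = 1.327073 - (0.681550)·(1.327073 - 1.400000)/(0.681550 - (1.421600)) = 1.259910; f(u_3) = 0.099755
u_4 = 1.259910 - (0.099755)·(1.259910 - 1.327073)/(0.099755 - (0.681550)) = 1.248394; f(u_4) = 0.008887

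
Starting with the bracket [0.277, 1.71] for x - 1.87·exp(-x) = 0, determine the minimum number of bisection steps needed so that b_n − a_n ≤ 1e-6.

Initial width b − a = 1.71 − 0.277 = 1.433000.
After n steps the width is (b−a)/2^n; need (b−a)/2^n ≤ 1e-6.
So n ≥ log₂(1.433000/1e-6) = log₂(1433000.0000) ≈ 20.4506.
Hence n = 21.

21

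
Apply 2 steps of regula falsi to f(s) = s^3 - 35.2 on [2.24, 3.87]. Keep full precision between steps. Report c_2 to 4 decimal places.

3.2437

False-position update: c = (a·f(b) − b·f(a))/(f(b) − f(a)); replace the endpoint whose sign matches f(c).
f(2.240000) = -23.960576, f(3.870000) = 22.760603
step 1: c = 3.075932, f(c) = -6.097501 < 0 → new bracket [3.075932, 3.870000]
step 2: c = 3.243713, f(c) = -1.070716 < 0 → new bracket [3.243713, 3.870000]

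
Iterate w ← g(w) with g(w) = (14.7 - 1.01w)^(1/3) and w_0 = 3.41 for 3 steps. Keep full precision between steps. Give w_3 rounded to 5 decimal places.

2.31210

w_1 = g(3.410000) = 2.241094
w_2 = g(2.241094) = 2.316858
w_3 = g(2.316858) = 2.312096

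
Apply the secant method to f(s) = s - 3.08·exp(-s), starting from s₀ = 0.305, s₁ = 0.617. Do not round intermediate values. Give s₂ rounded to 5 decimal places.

f(s_0) = -1.965340, f(s_1) = -1.044847
s_2 = 0.617000 - (-1.044847)·(0.617000 - 0.305000)/(-1.044847 - (-1.965340)) = 0.971150; f(s_2) = -0.195085

0.97115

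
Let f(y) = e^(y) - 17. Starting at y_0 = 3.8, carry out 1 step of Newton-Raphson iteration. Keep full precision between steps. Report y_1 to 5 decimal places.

f'(y) = e^(y)
y_0 = 3.800000: f = 27.701184, f' = 44.701184 → y_1 = 3.800000 - (27.701184)/(44.701184) = 3.180303

3.18030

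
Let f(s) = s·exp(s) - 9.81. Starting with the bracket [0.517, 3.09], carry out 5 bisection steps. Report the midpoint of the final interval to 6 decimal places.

1.763297

f(0.517000) = -8.942997, f(3.090000) = 58.099171 (opposite signs)
step 1: m = 1.803500, f(m) = 1.138793 > 0 → root in [0.517000, 1.803500]
step 2: m = 1.160250, f(m) = -6.107955 < 0 → root in [1.160250, 1.803500]
step 3: m = 1.481875, f(m) = -3.287986 < 0 → root in [1.481875, 1.803500]
step 4: m = 1.642688, f(m) = -1.318878 < 0 → root in [1.642688, 1.803500]
step 5: m = 1.723094, f(m) = -0.157518 < 0 → root in [1.723094, 1.803500]
Midpoint of [1.723094, 1.803500] = 1.763297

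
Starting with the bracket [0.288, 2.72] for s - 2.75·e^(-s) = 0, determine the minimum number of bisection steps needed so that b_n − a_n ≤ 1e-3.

12

Initial width b − a = 2.72 − 0.288 = 2.432000.
After n steps the width is (b−a)/2^n; need (b−a)/2^n ≤ 1e-3.
So n ≥ log₂(2.432000/1e-3) = log₂(2432.0000) ≈ 11.2479.
Hence n = 12.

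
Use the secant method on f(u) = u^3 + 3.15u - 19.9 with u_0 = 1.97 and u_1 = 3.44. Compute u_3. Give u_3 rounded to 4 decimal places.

Secant update: u_(k+1) = u_k − f(u_k)·(u_k − u_(k-1))/(f(u_k) − f(u_(k-1))).
f(u_0) = -6.049127, f(u_1) = 31.643584
u_2 = 3.440000 - (31.643584)·(3.440000 - 1.970000)/(31.643584 - (-6.049127)) = 2.205913; f(u_2) = -2.217279
u_3 = 2.205913 - (-2.217279)·(2.205913 - 3.440000)/(-2.217279 - (31.643584)) = 2.286724; f(u_3) = -0.739297

2.2867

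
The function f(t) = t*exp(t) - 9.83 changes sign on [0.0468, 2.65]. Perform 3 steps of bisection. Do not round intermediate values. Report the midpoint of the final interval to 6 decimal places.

1.836500

f(0.046800) = -9.780958, f(2.650000) = 27.678202 (opposite signs)
step 1: m = 1.348400, f(m) = -4.636963 < 0 → root in [1.348400, 2.650000]
step 2: m = 1.999200, f(m) = 4.930388 > 0 → root in [1.348400, 1.999200]
step 3: m = 1.673800, f(m) = -0.904642 < 0 → root in [1.673800, 1.999200]
Midpoint of [1.673800, 1.999200] = 1.836500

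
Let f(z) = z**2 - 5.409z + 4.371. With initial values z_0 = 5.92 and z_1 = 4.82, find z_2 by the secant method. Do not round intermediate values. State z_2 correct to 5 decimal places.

4.53262

Secant update: z_(k+1) = z_k − f(z_k)·(z_k − z_(k-1))/(f(z_k) − f(z_(k-1))).
f(z_0) = 7.396120, f(z_1) = 1.532020
z_2 = 4.820000 - (1.532020)·(4.820000 - 5.920000)/(1.532020 - (7.396120)) = 4.532621; f(z_2) = 0.398704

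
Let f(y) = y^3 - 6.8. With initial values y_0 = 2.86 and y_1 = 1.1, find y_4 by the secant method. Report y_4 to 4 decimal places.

f(y_0) = 16.593656, f(y_1) = -5.469000
y_2 = 1.100000 - (-5.469000)·(1.100000 - 2.860000)/(-5.469000 - (16.593656)) = 1.536277; f(y_2) = -3.174157
y_3 = 1.536277 - (-3.174157)·(1.536277 - 1.100000)/(-3.174157 - (-5.469000)) = 2.139723; f(y_3) = 2.996542
y_4 = 2.139723 - (2.996542)·(2.139723 - 1.536277)/(2.996542 - (-3.174157)) = 1.846685; f(y_4) = -0.502350

1.8467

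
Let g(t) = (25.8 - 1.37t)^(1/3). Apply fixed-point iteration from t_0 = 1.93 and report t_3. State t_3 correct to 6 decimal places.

t_1 = g(1.930000) = 2.850278
t_2 = g(2.850278) = 2.797580
t_3 = g(2.797580) = 2.800651

2.800651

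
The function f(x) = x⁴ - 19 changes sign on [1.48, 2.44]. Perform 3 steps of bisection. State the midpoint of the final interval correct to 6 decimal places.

f(1.480000) = -14.202148, f(2.440000) = 16.445353 (opposite signs)
step 1: m = 1.960000, f(m) = -4.242109 < 0 → root in [1.960000, 2.440000]
step 2: m = 2.200000, f(m) = 4.425600 > 0 → root in [1.960000, 2.200000]
step 3: m = 2.080000, f(m) = -0.282263 < 0 → root in [2.080000, 2.200000]
Midpoint of [2.080000, 2.200000] = 2.140000

2.140000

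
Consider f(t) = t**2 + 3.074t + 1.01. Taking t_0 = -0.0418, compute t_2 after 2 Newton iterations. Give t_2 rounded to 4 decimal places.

-0.3735

f'(t) = 2t + 3.074
t_0 = -0.041800: f = 0.883254, f' = 2.990400 → t_1 = -0.041800 - (0.883254)/(2.990400) = -0.337163
t_1 = -0.337163: f = 0.087239, f' = 2.399674 → t_2 = -0.337163 - (0.087239)/(2.399674) = -0.373518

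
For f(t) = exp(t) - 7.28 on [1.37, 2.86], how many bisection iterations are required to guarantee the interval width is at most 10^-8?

Initial width b − a = 2.86 − 1.37 = 1.490000.
After n steps the width is (b−a)/2^n; need (b−a)/2^n ≤ 10^-8.
So n ≥ log₂(1.490000/10^-8) = log₂(149000000.0000) ≈ 27.1507.
Hence n = 28.

28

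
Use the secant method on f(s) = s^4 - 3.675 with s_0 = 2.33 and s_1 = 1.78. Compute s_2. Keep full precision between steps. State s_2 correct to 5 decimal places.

1.59990

Secant update: s_(k+1) = s_k − f(s_k)·(s_k − s_(k-1))/(f(s_k) − f(s_(k-1))).
f(s_0) = 25.797955, f(s_1) = 6.363759
s_2 = 1.780000 - (6.363759)·(1.780000 - 2.330000)/(6.363759 - (25.797955)) = 1.599902; f(s_2) = 2.876988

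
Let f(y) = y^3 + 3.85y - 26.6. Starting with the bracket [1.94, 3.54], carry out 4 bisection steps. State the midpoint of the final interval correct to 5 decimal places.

f(1.940000) = -11.829616, f(3.540000) = 31.390864 (opposite signs)
step 1: m = 2.740000, f(m) = 4.519824 > 0 → root in [1.940000, 2.740000]
step 2: m = 2.340000, f(m) = -4.778096 < 0 → root in [2.340000, 2.740000]
step 3: m = 2.540000, f(m) = -0.433936 < 0 → root in [2.540000, 2.740000]
step 4: m = 2.640000, f(m) = 1.963744 > 0 → root in [2.540000, 2.640000]
Midpoint of [2.540000, 2.640000] = 2.590000

2.59000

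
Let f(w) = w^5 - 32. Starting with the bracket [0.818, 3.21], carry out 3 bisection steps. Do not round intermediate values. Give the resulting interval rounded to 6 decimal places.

[1.715000, 2.014000]

f(0.818000) = -31.633759, f(3.210000) = 308.820071 (opposite signs)
step 1: m = 2.014000, f(m) = 1.135790 > 0 → root in [0.818000, 2.014000]
step 2: m = 1.416000, f(m) = -26.307327 < 0 → root in [1.416000, 2.014000]
step 3: m = 1.715000, f(m) = -17.163870 < 0 → root in [1.715000, 2.014000]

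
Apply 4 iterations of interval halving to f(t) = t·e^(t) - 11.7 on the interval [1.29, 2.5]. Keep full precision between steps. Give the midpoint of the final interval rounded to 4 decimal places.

1.8572

f(1.290000) = -7.013705, f(2.500000) = 18.756235 (opposite signs)
step 1: m = 1.895000, f(m) = 0.906579 > 0 → root in [1.290000, 1.895000]
step 2: m = 1.592500, f(m) = -3.871232 < 0 → root in [1.592500, 1.895000]
step 3: m = 1.743750, f(m) = -1.727932 < 0 → root in [1.743750, 1.895000]
step 4: m = 1.819375, f(m) = -0.478091 < 0 → root in [1.819375, 1.895000]
Midpoint of [1.819375, 1.895000] = 1.857187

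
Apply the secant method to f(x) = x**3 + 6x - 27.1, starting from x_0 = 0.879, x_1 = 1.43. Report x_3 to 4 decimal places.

f(x_0) = -21.146849, f(x_1) = -15.595793
x_2 = 1.430000 - (-15.595793)·(1.430000 - 0.879000)/(-15.595793 - (-21.146849)) = 2.978045; f(x_2) = 17.179802
x_3 = 2.978045 - (17.179802)·(2.978045 - 1.430000)/(17.179802 - (-15.595793)) = 2.166615; f(x_3) = -3.929748

2.1666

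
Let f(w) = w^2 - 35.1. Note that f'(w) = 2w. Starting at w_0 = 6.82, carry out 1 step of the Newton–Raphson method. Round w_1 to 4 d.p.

Newton update: w ← w − f(w)/f'(w).
w_0 = 6.820000: f = 11.412400, f' = 13.640000 → w_1 = 6.820000 - (11.412400)/(13.640000) = 5.983314

5.9833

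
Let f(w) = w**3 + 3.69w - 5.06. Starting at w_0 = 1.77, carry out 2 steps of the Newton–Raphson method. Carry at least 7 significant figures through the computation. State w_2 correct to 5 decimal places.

f'(w) = 3w**2 + 3.69
w_0 = 1.770000: f = 7.016533, f' = 13.088700 → w_1 = 1.770000 - (7.016533)/(13.088700) = 1.233924
w_1 = 1.233924: f = 1.371916, f' = 8.257708 → w_2 = 1.233924 - (1.371916)/(8.257708) = 1.067787

1.06779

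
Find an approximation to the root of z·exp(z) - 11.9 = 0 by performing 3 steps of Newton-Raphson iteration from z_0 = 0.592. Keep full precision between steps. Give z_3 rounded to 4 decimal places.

f'(z) = (z + 1)·exp(z)
z_0 = 0.592000: f = -10.829901, f' = 2.877699 → z_1 = 0.592000 - (-10.829901)/(2.877699) = 4.355389
z_1 = 4.355389: f = 327.372160, f' = 417.169261 → z_2 = 4.355389 - (327.372160)/(417.169261) = 3.570642
z_2 = 3.570642: f = 114.998505, f' = 162.437913 → z_3 = 3.570642 - (114.998505)/(162.437913) = 2.862689

2.8627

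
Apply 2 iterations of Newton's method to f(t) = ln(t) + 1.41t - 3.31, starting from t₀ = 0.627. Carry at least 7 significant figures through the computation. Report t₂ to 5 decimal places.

1.88639

Newton update: t ← t − f(t)/f'(t).
f'(t) = 1/t + 1.41
t_0 = 0.627000: f = -2.892739, f' = 3.004896 → t_1 = 0.627000 - (-2.892739)/(3.004896) = 1.589675
t_1 = 1.589675: f = -0.605029, f' = 2.039059 → t_2 = 1.589675 - (-0.605029)/(2.039059) = 1.886394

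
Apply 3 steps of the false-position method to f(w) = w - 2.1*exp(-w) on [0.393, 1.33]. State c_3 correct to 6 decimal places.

0.875924

f(0.393000) = -1.024560, f(1.330000) = 0.774598
step 1: c = 0.926590, f(c) = 0.095197 > 0 → new bracket [0.393000, 0.926590]
step 2: c = 0.881226, f(c) = 0.011250 > 0 → new bracket [0.393000, 0.881226]
step 3: c = 0.875924, f(c) = 0.001322 > 0 → new bracket [0.393000, 0.875924]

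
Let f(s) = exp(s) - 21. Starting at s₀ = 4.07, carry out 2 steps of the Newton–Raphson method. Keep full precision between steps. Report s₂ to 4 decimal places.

3.1097

f'(s) = exp(s)
s_0 = 4.070000: f = 37.556963, f' = 58.556963 → s_1 = 4.070000 - (37.556963)/(58.556963) = 3.428625
s_1 = 3.428625: f = 9.834221, f' = 30.834221 → s_2 = 3.428625 - (9.834221)/(30.834221) = 3.109687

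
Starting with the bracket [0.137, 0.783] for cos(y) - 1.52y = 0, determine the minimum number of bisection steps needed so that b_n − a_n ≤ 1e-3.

Initial width b − a = 0.783 − 0.137 = 0.646000.
After n steps the width is (b−a)/2^n; need (b−a)/2^n ≤ 1e-3.
So n ≥ log₂(0.646000/1e-3) = log₂(646.0000) ≈ 9.3354.
Hence n = 10.

10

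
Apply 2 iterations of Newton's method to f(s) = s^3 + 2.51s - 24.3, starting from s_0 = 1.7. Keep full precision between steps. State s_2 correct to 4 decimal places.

2.6650

f'(s) = 3s^2 + 2.51
s_0 = 1.700000: f = -15.120000, f' = 11.180000 → s_1 = 1.700000 - (-15.120000)/(11.180000) = 3.052415
s_1 = 3.052415: f = 11.801637, f' = 30.461712 → s_2 = 3.052415 - (11.801637)/(30.461712) = 2.664990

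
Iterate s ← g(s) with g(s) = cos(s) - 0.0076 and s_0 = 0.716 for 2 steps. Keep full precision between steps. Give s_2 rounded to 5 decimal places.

s_1 = g(0.716000) = 0.746837
s_2 = g(0.746837) = 0.726241

0.72624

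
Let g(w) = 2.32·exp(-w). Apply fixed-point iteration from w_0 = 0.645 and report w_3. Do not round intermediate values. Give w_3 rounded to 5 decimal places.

w_1 = g(0.645000) = 1.217217
w_2 = g(1.217217) = 0.686843
w_3 = g(0.686843) = 1.167336

1.16734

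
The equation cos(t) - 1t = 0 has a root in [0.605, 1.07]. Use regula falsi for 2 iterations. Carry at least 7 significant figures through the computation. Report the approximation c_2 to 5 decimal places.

f(0.605000) = 0.217502, f(1.070000) = -0.589876
step 1: c = 0.730268, f(c) = 0.014728 > 0 → new bracket [0.730268, 1.070000]
step 2: c = 0.738544, f(c) = 0.000906 > 0 → new bracket [0.738544, 1.070000]

0.73854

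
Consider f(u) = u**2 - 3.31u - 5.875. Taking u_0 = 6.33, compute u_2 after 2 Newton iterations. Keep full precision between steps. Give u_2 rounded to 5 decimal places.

4.60605

Newton update: u ← u − f(u)/f'(u).
f'(u) = 2u - 3.31
u_0 = 6.330000: f = 13.241600, f' = 9.350000 → u_1 = 6.330000 - (13.241600)/(9.350000) = 4.913786
u_1 = 4.913786: f = 2.005662, f' = 6.517572 → u_2 = 4.913786 - (2.005662)/(6.517572) = 4.606055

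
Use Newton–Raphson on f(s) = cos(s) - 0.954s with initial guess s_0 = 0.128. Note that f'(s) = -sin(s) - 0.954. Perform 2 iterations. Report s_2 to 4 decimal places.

s_0 = 0.128000: f = 0.869707, f' = -1.081651 → s_1 = 0.128000 - (0.869707)/(-1.081651) = 0.932055
s_1 = 0.932055: f = -0.292996, f' = -1.756847 → s_2 = 0.932055 - (-0.292996)/(-1.756847) = 0.765282

0.7653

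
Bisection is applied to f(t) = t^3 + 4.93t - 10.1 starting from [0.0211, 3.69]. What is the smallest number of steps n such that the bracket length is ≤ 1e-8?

29

Initial width b − a = 3.69 − 0.0211 = 3.668900.
After n steps the width is (b−a)/2^n; need (b−a)/2^n ≤ 1e-8.
So n ≥ log₂(3.668900/1e-8) = log₂(366890000.0000) ≈ 28.4508.
Hence n = 29.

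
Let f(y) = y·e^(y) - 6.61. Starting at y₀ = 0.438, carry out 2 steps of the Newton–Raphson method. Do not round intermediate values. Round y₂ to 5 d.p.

2.41632

f'(y) = (y + 1)·e^(y)
y_0 = 0.438000: f = -5.931273, f' = 2.228332 → y_1 = 0.438000 - (-5.931273)/(2.228332) = 3.099755
y_1 = 3.099755: f = 62.181338, f' = 90.983847 → y_2 = 3.099755 - (62.181338)/(90.983847) = 2.416322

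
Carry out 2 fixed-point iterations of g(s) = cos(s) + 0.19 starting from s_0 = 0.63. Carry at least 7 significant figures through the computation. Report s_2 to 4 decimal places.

s_1 = g(0.630000) = 0.998028
s_2 = g(0.998028) = 0.731961

0.7320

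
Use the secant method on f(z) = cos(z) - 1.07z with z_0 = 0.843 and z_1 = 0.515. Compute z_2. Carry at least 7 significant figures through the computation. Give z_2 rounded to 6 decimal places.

0.703321

Secant update: z_(k+1) = z_k − f(z_k)·(z_k − z_(k-1))/(f(z_k) − f(z_(k-1))).
f(z_0) = -0.236784, f(z_1) = 0.319243
z_2 = 0.515000 - (0.319243)·(0.515000 - 0.843000)/(0.319243 - (-0.236784)) = 0.703321; f(z_2) = 0.010145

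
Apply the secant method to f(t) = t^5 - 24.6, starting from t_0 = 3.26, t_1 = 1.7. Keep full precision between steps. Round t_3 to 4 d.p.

1.9360

f(t_0) = 343.603575, f(t_1) = -10.401430
t_2 = 1.700000 - (-10.401430)·(1.700000 - 3.260000)/(-10.401430 - (343.603575)) = 1.745836; f(t_2) = -8.381248
t_3 = 1.745836 - (-8.381248)·(1.745836 - 1.700000)/(-8.381248 - (-10.401430)) = 1.935999; f(t_3) = 2.597318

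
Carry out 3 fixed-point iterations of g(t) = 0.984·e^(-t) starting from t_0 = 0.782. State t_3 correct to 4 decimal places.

0.5255

t_1 = g(0.782000) = 0.450170
t_2 = g(0.450170) = 0.627319
t_3 = g(0.627319) = 0.525477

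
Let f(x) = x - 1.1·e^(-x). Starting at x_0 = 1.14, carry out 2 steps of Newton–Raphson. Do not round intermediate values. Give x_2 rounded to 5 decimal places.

f'(x) = 1 + 1.1·e^(-x)
x_0 = 1.140000: f = 0.788199, f' = 1.351801 → x_1 = 1.140000 - (0.788199)/(1.351801) = 0.556927
x_1 = 0.556927: f = -0.073337, f' = 1.630264 → x_2 = 0.556927 - (-0.073337)/(1.630264) = 0.601912

0.60191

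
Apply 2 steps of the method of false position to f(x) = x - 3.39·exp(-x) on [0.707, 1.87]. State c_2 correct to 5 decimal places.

f(0.707000) = -0.964681, f(1.870000) = 1.347521
step 1: c = 1.192219, f(c) = 0.163195 > 0 → new bracket [0.707000, 1.192219]
step 2: c = 1.122012, f(c) = 0.018146 > 0 → new bracket [0.707000, 1.122012]

1.12201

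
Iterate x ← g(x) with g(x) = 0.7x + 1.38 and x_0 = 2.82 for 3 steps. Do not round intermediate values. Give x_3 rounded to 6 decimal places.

3.989460

x_1 = g(2.820000) = 3.354000
x_2 = g(3.354000) = 3.727800
x_3 = g(3.727800) = 3.989460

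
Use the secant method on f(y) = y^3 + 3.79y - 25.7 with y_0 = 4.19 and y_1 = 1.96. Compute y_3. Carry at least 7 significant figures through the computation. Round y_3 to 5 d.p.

2.58059

f(y_0) = 63.740159, f(y_1) = -10.742064
y_2 = 1.960000 - (-10.742064)·(1.960000 - 4.190000)/(-10.742064 - (63.740159)) = 2.281618; f(y_2) = -5.175070
y_3 = 2.281618 - (-5.175070)·(2.281618 - 1.960000)/(-5.175070 - (-10.742064)) = 2.580593; f(y_3) = 1.265807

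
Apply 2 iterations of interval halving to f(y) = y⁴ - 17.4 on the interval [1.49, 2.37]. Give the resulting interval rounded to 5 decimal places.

f(1.490000) = -12.471156, f(2.370000) = 14.149566 (opposite signs)
step 1: m = 1.930000, f(m) = -3.525120 < 0 → root in [1.930000, 2.370000]
step 2: m = 2.150000, f(m) = 3.967506 > 0 → root in [1.930000, 2.150000]

[1.93000, 2.15000]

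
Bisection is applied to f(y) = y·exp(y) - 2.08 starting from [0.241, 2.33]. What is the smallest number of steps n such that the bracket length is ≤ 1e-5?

18

Initial width b − a = 2.33 − 0.241 = 2.089000.
After n steps the width is (b−a)/2^n; need (b−a)/2^n ≤ 1e-5.
So n ≥ log₂(2.089000/1e-5) = log₂(208900.0000) ≈ 17.6725.
Hence n = 18.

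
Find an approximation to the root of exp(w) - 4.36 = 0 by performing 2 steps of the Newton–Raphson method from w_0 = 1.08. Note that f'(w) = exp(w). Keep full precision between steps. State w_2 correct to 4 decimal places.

1.4762

w_0 = 1.080000: f = -1.415320, f' = 2.944680 → w_1 = 1.080000 - (-1.415320)/(2.944680) = 1.560636
w_1 = 1.560636: f = 0.401851, f' = 4.761851 → w_2 = 1.560636 - (0.401851)/(4.761851) = 1.476247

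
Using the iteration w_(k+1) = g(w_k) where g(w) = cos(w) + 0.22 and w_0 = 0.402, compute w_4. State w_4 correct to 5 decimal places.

0.74023

w_1 = g(0.402000) = 1.140280
w_2 = g(1.140280) = 0.637340
w_3 = g(0.637340) = 1.023682
w_4 = g(1.023682) = 0.740225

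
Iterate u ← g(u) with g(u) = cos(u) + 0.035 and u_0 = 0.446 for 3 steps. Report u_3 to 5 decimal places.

u_1 = g(0.446000) = 0.937180
u_2 = g(0.937180) = 0.627063
u_3 = g(0.627063) = 0.844754

0.84475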